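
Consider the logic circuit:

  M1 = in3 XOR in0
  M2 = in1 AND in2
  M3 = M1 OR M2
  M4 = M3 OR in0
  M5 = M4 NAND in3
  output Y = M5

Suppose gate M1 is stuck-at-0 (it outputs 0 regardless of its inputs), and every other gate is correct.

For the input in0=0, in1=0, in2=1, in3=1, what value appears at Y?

Propagate with M1 forced: M1=0 [stuck-at-0], M2=0, M3=0, M4=0, M5=1.
So Y = 1. (Without the fault it would be 0.)

1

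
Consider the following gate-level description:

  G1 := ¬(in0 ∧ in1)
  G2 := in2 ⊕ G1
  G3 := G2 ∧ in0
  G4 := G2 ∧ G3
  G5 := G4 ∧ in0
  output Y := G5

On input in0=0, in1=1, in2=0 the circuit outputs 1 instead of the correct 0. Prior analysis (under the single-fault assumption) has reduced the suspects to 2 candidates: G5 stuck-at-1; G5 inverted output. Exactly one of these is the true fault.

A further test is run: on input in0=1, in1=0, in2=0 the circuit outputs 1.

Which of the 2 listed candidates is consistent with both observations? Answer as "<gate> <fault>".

Evaluate each candidate on input in0=1, in1=0, in2=0:
  G5 stuck-at-1: G1=1, G2=1, G3=1, G4=1, G5=1 [stuck-at-1] → 1 — matches
  G5 inverted output: G1=1, G2=1, G3=1, G4=1, G5=0 [inverted output] → 0 — eliminated
Only G5 stuck-at-1 reproduces the observed 1.

G5 stuck-at-1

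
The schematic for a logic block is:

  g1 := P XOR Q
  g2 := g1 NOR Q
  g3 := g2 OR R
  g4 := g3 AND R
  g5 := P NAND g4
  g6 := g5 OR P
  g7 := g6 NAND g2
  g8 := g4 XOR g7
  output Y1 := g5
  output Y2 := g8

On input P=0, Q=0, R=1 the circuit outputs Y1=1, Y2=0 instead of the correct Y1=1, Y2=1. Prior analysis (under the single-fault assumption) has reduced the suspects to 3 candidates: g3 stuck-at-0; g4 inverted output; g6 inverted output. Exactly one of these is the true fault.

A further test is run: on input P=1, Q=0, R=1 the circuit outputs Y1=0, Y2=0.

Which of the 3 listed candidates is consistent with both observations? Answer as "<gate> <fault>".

g6 inverted output

Evaluate each candidate on input P=1, Q=0, R=1:
  g3 stuck-at-0: g1=1, g2=0, g3=0 [stuck-at-0], g4=0, g5=1, g6=1, g7=1, g8=1 → Y1=1, Y2=1 — eliminated
  g4 inverted output: g1=1, g2=0, g3=1, g4=0 [inverted output], g5=1, g6=1, g7=1, g8=1 → Y1=1, Y2=1 — eliminated
  g6 inverted output: g1=1, g2=0, g3=1, g4=1, g5=0, g6=0 [inverted output], g7=1, g8=0 → Y1=0, Y2=0 — matches
Only g6 inverted output reproduces the observed Y1=0, Y2=0.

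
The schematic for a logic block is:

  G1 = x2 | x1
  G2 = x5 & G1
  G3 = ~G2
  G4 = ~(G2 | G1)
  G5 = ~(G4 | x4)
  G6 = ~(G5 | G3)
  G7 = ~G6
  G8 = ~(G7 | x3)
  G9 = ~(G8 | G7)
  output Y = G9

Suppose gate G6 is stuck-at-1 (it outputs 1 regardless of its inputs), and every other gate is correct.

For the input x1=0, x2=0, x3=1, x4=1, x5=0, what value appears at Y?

Propagate with G6 forced: G1=0, G2=0, G3=1, G4=1, G5=0, G6=1 [stuck-at-1], G7=0, G8=0, G9=1.
So Y = 1. (Without the fault it would be 0.)

1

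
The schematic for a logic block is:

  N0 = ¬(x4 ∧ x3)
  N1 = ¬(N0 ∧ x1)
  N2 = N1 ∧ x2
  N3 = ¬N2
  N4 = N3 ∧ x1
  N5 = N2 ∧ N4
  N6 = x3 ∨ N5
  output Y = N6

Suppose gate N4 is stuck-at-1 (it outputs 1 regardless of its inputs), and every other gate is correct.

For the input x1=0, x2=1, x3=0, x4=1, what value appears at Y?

1

Propagate with N4 forced: N0=1, N1=1, N2=1, N3=0, N4=1 [stuck-at-1], N5=1, N6=1.
So Y = 1. (Without the fault it would be 0.)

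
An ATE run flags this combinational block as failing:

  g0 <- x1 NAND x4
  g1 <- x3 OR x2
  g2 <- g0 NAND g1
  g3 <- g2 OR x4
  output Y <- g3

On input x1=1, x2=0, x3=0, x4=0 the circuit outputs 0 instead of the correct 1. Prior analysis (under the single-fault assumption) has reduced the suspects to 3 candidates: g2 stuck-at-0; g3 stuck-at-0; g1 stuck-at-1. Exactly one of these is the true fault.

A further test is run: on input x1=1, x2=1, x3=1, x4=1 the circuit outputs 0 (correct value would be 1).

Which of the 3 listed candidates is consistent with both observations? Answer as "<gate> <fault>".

Evaluate each candidate on input x1=1, x2=1, x3=1, x4=1:
  g2 stuck-at-0: g0=0, g1=1, g2=0 [stuck-at-0], g3=1 → 1 — eliminated
  g3 stuck-at-0: g0=0, g1=1, g2=1, g3=0 [stuck-at-0] → 0 — matches
  g1 stuck-at-1: g0=0, g1=1 [stuck-at-1], g2=1, g3=1 → 1 — eliminated
Only g3 stuck-at-0 reproduces the observed 0.

g3 stuck-at-0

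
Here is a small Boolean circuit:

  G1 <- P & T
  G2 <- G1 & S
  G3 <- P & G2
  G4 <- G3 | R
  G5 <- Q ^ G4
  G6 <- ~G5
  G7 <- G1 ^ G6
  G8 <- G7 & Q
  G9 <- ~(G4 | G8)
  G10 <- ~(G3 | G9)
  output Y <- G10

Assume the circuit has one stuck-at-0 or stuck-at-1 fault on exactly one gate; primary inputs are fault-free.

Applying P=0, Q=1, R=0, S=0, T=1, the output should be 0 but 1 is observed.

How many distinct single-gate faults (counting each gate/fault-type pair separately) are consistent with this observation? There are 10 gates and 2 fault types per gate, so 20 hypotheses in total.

Fault-free: G1=0, G2=0, G3=0, G4=0, G5=1, G6=0, G7=0, G8=0, G9=1, G10=0 → 0. Observed 1.
  G1: stuck-at-1 ✓; others ✗
  G2: none of the 2 fault types match ✗
  G3: none of the 2 fault types match ✗
  G4: stuck-at-1 ✓; others ✗
  G5: stuck-at-0 ✓; others ✗
  G6: stuck-at-1 ✓; others ✗
  G7: stuck-at-1 ✓; others ✗
  G8: stuck-at-1 ✓; others ✗
  G9: stuck-at-0 ✓; others ✗
  G10: stuck-at-1 ✓; others ✗
Consistent faults: {G1 stuck-at-1, G4 stuck-at-1, G5 stuck-at-0, G6 stuck-at-1, G7 stuck-at-1, G8 stuck-at-1, G9 stuck-at-0, G10 stuck-at-1} — 8 in all.

8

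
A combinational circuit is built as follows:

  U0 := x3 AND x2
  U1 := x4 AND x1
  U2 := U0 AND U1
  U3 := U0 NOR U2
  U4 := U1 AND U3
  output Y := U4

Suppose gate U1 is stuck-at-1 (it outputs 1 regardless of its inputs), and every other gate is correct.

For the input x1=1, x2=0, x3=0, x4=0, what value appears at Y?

1

Propagate with U1 forced: U0=0, U1=1 [stuck-at-1], U2=0, U3=1, U4=1.
So Y = 1. (Without the fault it would be 0.)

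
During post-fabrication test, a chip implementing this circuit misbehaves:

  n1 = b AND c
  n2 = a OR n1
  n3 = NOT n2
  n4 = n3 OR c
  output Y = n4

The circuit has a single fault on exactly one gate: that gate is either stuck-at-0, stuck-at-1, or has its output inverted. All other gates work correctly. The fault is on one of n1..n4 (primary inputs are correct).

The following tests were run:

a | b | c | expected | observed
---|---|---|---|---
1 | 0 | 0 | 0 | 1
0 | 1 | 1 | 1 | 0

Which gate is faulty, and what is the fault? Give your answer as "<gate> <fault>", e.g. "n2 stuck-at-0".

Fault-free values for test 1 (a=1, b=0, c=0): n1=0, n2=1, n3=0, n4=0, giving Y=0. Observed 1.
Test 1: faults giving observed 1 are {n2 stuck-at-0, n2 inverted output, n3 stuck-at-1, n3 inverted output, n4 stuck-at-1, n4 inverted output}.
Test 2 (a=0, b=1, c=1): fault-free n1=1, n2=1, n3=0, n4=1 → 1; observed 0. Eliminates n2 stuck-at-0, n2 inverted output, n3 stuck-at-1, n3 inverted output, n4 stuck-at-1.
Only n4 inverted output is consistent with every test.

n4 inverted output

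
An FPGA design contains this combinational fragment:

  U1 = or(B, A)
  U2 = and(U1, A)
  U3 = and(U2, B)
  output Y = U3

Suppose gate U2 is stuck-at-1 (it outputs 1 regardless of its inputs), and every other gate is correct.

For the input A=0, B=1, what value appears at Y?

Propagate with U2 forced: U1=1, U2=1 [stuck-at-1], U3=1.
So Y = 1. (Without the fault it would be 0.)

1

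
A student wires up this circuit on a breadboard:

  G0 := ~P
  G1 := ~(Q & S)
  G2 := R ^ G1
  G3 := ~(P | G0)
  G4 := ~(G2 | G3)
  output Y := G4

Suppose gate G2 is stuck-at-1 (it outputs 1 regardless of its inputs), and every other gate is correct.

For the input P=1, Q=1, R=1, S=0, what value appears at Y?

0

Propagate with G2 forced: G0=0, G1=1, G2=1 [stuck-at-1], G3=0, G4=0.
So Y = 0. (Without the fault it would be 1.)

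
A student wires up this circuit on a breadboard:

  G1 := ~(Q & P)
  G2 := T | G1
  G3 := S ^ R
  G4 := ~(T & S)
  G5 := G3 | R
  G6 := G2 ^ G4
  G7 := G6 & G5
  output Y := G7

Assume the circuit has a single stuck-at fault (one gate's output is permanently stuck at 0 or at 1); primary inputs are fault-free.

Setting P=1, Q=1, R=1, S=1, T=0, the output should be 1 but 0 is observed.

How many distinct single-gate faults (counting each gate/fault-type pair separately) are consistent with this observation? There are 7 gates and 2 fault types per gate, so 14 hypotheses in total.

6

Fault-free: G1=0, G2=0, G3=0, G4=1, G5=1, G6=1, G7=1 → 1. Observed 0.
  G1 stuck-at-0: output 1 ✗
  G1 stuck-at-1: output 0 ✓
  G2 stuck-at-0: output 1 ✗
  G2 stuck-at-1: output 0 ✓
  G3 stuck-at-0: output 1 ✗
  G3 stuck-at-1: output 1 ✗
  G4 stuck-at-0: output 0 ✓
  G4 stuck-at-1: output 1 ✗
  G5 stuck-at-0: output 0 ✓
  G5 stuck-at-1: output 1 ✗
  G6 stuck-at-0: output 0 ✓
  G6 stuck-at-1: output 1 ✗
  G7 stuck-at-0: output 0 ✓
  G7 stuck-at-1: output 1 ✗
Consistent faults: {G1 stuck-at-1, G2 stuck-at-1, G4 stuck-at-0, G5 stuck-at-0, G6 stuck-at-0, G7 stuck-at-0} — 6 in all.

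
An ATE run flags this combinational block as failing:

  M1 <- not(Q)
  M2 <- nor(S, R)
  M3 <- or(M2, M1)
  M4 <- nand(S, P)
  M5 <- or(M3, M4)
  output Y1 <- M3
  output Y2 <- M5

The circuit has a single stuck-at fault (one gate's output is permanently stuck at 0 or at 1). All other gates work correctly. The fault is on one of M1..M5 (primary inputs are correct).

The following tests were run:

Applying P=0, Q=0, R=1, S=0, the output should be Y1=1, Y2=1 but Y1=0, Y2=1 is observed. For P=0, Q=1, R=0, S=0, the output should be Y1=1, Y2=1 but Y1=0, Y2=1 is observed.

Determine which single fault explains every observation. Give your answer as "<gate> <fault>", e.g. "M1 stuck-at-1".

M3 stuck-at-0

Fault-free values for test 1 (P=0, Q=0, R=1, S=0): M1=1, M2=0, M3=1, M4=1, M5=1, giving Y1=1, Y2=1. Observed Y1=0, Y2=1.
Test 1: faults giving observed Y1=0, Y2=1 are {M1 stuck-at-0, M3 stuck-at-0}.
Test 2 (P=0, Q=1, R=0, S=0): fault-free M1=0, M2=1, M3=1, M4=1, M5=1 → Y1=1, Y2=1; observed Y1=0, Y2=1. Eliminates M1 stuck-at-0.
Only M3 stuck-at-0 is consistent with every test.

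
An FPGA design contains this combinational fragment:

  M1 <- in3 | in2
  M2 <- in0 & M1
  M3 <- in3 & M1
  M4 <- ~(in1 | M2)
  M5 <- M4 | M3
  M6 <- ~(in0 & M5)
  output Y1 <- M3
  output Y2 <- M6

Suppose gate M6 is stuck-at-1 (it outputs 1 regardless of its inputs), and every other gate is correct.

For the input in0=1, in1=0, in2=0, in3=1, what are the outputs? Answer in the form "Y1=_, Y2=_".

Y1=1, Y2=1

Propagate with M6 forced: M1=1, M2=1, M3=1, M4=0, M5=1, M6=1 [stuck-at-1].
So the outputs are Y1=1, Y2=1. (Without the fault they would be Y1=1, Y2=0.)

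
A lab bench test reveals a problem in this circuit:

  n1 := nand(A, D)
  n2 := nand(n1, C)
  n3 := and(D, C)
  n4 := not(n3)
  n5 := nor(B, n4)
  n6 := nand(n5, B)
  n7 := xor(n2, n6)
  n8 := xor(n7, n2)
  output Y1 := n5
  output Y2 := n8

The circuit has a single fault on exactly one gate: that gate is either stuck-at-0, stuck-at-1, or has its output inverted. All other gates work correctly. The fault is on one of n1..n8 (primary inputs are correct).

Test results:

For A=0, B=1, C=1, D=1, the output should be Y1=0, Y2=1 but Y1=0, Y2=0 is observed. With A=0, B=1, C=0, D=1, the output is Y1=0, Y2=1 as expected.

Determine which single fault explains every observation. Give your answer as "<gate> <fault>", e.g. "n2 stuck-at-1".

n7 stuck-at-0

Fault-free values for test 1 (A=0, B=1, C=1, D=1): n1=1, n2=0, n3=1, n4=0, n5=0, n6=1, n7=1, n8=1, giving Y1=0, Y2=1. Observed Y1=0, Y2=0.
Test 1: faults giving observed Y1=0, Y2=0 are {n6 stuck-at-0, n6 inverted output, n7 stuck-at-0, n7 inverted output, n8 stuck-at-0, n8 inverted output}.
Test 2 (A=0, B=1, C=0, D=1): fault-free n1=1, n2=1, n3=0, n4=1, n5=0, n6=1, n7=0, n8=1 → Y1=0, Y2=1; observed Y1=0, Y2=1. Eliminates n6 stuck-at-0, n6 inverted output, n7 inverted output, n8 stuck-at-0, n8 inverted output.
Only n7 stuck-at-0 is consistent with every test.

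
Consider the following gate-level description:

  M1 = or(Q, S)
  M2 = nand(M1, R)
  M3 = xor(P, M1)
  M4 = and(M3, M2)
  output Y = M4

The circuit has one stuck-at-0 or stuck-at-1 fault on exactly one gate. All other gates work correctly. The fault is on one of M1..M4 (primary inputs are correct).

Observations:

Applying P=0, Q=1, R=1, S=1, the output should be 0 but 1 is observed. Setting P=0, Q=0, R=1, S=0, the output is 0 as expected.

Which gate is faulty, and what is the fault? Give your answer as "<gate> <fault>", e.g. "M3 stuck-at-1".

Fault-free values for test 1 (P=0, Q=1, R=1, S=1): M1=1, M2=0, M3=1, M4=0, giving Y=0. Observed 1.
Test 1: faults giving observed 1 are {M2 stuck-at-1, M4 stuck-at-1}.
Test 2 (P=0, Q=0, R=1, S=0): fault-free M1=0, M2=1, M3=0, M4=0 → 0; observed 0. Eliminates M4 stuck-at-1.
Only M2 stuck-at-1 is consistent with every test.

M2 stuck-at-1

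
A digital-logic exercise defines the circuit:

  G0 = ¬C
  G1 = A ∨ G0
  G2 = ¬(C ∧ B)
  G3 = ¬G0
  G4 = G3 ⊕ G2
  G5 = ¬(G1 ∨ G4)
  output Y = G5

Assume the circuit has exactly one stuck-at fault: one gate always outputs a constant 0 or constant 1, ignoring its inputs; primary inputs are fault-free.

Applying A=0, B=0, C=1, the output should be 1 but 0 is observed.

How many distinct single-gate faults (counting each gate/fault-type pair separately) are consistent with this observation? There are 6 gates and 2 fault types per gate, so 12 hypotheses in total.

6

Fault-free: G0=0, G1=0, G2=1, G3=1, G4=0, G5=1 → 1. Observed 0.
  G0 stuck-at-0: output 1 ✗
  G0 stuck-at-1: output 0 ✓
  G1 stuck-at-0: output 1 ✗
  G1 stuck-at-1: output 0 ✓
  G2 stuck-at-0: output 0 ✓
  G2 stuck-at-1: output 1 ✗
  G3 stuck-at-0: output 0 ✓
  G3 stuck-at-1: output 1 ✗
  G4 stuck-at-0: output 1 ✗
  G4 stuck-at-1: output 0 ✓
  G5 stuck-at-0: output 0 ✓
  G5 stuck-at-1: output 1 ✗
Consistent faults: {G0 stuck-at-1, G1 stuck-at-1, G2 stuck-at-0, G3 stuck-at-0, G4 stuck-at-1, G5 stuck-at-0} — 6 in all.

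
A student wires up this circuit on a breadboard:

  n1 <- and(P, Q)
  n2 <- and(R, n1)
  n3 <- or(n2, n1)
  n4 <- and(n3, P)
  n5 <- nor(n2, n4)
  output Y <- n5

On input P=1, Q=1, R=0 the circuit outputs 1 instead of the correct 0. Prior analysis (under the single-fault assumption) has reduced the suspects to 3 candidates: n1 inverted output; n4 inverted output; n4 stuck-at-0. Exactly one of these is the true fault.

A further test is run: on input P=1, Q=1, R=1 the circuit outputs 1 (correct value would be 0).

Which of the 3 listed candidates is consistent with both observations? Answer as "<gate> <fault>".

Evaluate each candidate on input P=1, Q=1, R=1:
  n1 inverted output: n1=0 [inverted output], n2=0, n3=0, n4=0, n5=1 → 1 — matches
  n4 inverted output: n1=1, n2=1, n3=1, n4=0 [inverted output], n5=0 → 0 — eliminated
  n4 stuck-at-0: n1=1, n2=1, n3=1, n4=0 [stuck-at-0], n5=0 → 0 — eliminated
Only n1 inverted output reproduces the observed 1.

n1 inverted output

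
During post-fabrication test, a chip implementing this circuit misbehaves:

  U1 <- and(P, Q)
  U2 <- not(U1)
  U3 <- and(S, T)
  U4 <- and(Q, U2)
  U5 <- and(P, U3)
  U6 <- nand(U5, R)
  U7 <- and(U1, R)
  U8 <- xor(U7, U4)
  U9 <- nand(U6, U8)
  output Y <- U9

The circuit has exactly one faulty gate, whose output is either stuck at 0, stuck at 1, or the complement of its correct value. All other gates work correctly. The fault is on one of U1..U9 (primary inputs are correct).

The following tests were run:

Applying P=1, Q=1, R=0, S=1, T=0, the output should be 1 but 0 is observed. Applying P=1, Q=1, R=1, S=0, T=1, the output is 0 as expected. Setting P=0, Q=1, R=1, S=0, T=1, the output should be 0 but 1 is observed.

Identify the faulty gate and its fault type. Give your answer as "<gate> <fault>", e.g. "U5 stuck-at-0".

Fault-free values for test 1 (P=1, Q=1, R=0, S=1, T=0): U1=1, U2=0, U3=0, U4=0, U5=0, U6=1, U7=0, U8=0, U9=1, giving Y=1. Observed 0.
Test 1: faults giving observed 0 are {U1 stuck-at-0, U1 inverted output, U2 stuck-at-1, U2 inverted output, U4 stuck-at-1, U4 inverted output, U7 stuck-at-1, U7 inverted output, U8 stuck-at-1, U8 inverted output, U9 stuck-at-0, U9 inverted output}.
Test 2 (P=1, Q=1, R=1, S=0, T=1): fault-free U1=1, U2=0, U3=0, U4=0, U5=0, U6=1, U7=1, U8=1, U9=0 → 0; observed 0. Eliminates U2 stuck-at-1, U2 inverted output, U4 stuck-at-1, U4 inverted output, U7 inverted output, U8 inverted output, U9 inverted output.
Test 3 (P=0, Q=1, R=1, S=0, T=1): fault-free U1=0, U2=1, U3=0, U4=1, U5=0, U6=1, U7=0, U8=1, U9=0 → 0; observed 1. Eliminates U1 stuck-at-0, U1 inverted output, U8 stuck-at-1, U9 stuck-at-0.
Only U7 stuck-at-1 is consistent with every test.

U7 stuck-at-1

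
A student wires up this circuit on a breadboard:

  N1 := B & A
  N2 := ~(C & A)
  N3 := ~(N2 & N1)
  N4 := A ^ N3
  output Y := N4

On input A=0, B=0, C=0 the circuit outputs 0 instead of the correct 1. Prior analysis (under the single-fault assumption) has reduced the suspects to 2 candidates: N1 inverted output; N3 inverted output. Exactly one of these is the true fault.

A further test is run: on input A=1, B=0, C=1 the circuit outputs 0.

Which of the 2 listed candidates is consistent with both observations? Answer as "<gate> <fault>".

N1 inverted output

Evaluate each candidate on input A=1, B=0, C=1:
  N1 inverted output: N1=1 [inverted output], N2=0, N3=1, N4=0 → 0 — matches
  N3 inverted output: N1=0, N2=0, N3=0 [inverted output], N4=1 → 1 — eliminated
Only N1 inverted output reproduces the observed 0.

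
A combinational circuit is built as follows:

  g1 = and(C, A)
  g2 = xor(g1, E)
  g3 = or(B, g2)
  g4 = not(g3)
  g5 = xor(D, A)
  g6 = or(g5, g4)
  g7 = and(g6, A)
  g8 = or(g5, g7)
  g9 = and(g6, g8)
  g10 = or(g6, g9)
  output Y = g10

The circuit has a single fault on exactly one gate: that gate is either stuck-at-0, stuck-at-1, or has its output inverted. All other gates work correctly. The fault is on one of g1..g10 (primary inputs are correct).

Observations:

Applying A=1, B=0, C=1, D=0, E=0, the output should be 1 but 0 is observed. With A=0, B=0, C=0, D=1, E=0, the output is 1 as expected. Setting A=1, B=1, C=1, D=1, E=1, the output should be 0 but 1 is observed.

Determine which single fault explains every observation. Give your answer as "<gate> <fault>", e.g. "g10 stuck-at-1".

g5 inverted output

Fault-free values for test 1 (A=1, B=0, C=1, D=0, E=0): g1=1, g2=1, g3=1, g4=0, g5=1, g6=1, g7=1, g8=1, g9=1, g10=1, giving Y=1. Observed 0.
Test 1: faults giving observed 0 are {g5 stuck-at-0, g5 inverted output, g6 stuck-at-0, g6 inverted output, g10 stuck-at-0, g10 inverted output}.
Test 2 (A=0, B=0, C=0, D=1, E=0): fault-free g1=0, g2=0, g3=0, g4=1, g5=1, g6=1, g7=0, g8=1, g9=1, g10=1 → 1; observed 1. Eliminates g6 stuck-at-0, g6 inverted output, g10 stuck-at-0, g10 inverted output.
Test 3 (A=1, B=1, C=1, D=1, E=1): fault-free g1=1, g2=0, g3=1, g4=0, g5=0, g6=0, g7=0, g8=0, g9=0, g10=0 → 0; observed 1. Eliminates g5 stuck-at-0.
Only g5 inverted output is consistent with every test.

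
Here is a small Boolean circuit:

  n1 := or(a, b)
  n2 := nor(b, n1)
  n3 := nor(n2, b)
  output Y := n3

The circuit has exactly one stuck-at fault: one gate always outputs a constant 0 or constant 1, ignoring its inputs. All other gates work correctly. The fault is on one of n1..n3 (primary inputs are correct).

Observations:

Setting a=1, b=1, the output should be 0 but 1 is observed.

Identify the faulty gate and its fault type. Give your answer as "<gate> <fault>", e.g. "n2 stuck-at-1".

Fault-free values for test 1 (a=1, b=1): n1=1, n2=0, n3=0, giving Y=0. Observed 1.
Test 1: faults giving observed 1 are {n3 stuck-at-1}.
Only n3 stuck-at-1 is consistent with every test.

n3 stuck-at-1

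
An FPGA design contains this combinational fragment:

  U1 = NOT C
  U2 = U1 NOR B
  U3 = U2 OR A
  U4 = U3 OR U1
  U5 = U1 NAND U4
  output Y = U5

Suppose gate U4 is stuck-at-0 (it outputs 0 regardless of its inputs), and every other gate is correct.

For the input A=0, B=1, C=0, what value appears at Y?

1

Propagate with U4 forced: U1=1, U2=0, U3=0, U4=0 [stuck-at-0], U5=1.
So Y = 1. (Without the fault it would be 0.)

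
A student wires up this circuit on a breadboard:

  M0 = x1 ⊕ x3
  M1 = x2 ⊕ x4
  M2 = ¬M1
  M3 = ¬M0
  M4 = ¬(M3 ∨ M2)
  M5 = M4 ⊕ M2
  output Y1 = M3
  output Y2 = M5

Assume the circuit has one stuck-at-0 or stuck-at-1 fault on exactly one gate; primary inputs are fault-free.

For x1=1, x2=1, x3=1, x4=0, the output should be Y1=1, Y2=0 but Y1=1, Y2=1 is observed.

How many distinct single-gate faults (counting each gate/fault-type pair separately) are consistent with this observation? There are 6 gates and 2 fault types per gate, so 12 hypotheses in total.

Fault-free: M0=0, M1=1, M2=0, M3=1, M4=0, M5=0 → Y1=1, Y2=0. Observed Y1=1, Y2=1.
  M0 stuck-at-0: output Y1=1, Y2=0 ✗
  M0 stuck-at-1: output Y1=0, Y2=1 ✗
  M1 stuck-at-0: output Y1=1, Y2=1 ✓
  M1 stuck-at-1: output Y1=1, Y2=0 ✗
  M2 stuck-at-0: output Y1=1, Y2=0 ✗
  M2 stuck-at-1: output Y1=1, Y2=1 ✓
  M3 stuck-at-0: output Y1=0, Y2=1 ✗
  M3 stuck-at-1: output Y1=1, Y2=0 ✗
  M4 stuck-at-0: output Y1=1, Y2=0 ✗
  M4 stuck-at-1: output Y1=1, Y2=1 ✓
  M5 stuck-at-0: output Y1=1, Y2=0 ✗
  M5 stuck-at-1: output Y1=1, Y2=1 ✓
Consistent faults: {M1 stuck-at-0, M2 stuck-at-1, M4 stuck-at-1, M5 stuck-at-1} — 4 in all.

4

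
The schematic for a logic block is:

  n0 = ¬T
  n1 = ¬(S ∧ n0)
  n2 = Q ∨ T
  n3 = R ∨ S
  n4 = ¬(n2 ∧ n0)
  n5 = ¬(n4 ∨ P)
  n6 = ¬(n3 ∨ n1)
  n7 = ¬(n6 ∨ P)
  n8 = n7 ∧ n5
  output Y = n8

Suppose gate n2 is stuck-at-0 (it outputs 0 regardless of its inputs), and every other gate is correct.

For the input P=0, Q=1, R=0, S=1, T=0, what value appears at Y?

0

Propagate with n2 forced: n0=1, n1=0, n2=0 [stuck-at-0], n3=1, n4=1, n5=0, n6=0, n7=1, n8=0.
So Y = 0. (Without the fault it would be 1.)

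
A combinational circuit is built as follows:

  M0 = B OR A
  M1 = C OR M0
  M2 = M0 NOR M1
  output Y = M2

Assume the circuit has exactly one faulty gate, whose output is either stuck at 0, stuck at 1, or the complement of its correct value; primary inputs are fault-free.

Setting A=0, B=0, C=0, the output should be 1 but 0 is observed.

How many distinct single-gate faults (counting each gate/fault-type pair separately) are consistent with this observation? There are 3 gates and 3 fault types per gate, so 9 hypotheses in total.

6

Fault-free: M0=0, M1=0, M2=1 → 1. Observed 0.
  M0 stuck-at-0: output 1 ✗
  M0 stuck-at-1: output 0 ✓
  M0 inverted output: output 0 ✓
  M1 stuck-at-0: output 1 ✗
  M1 stuck-at-1: output 0 ✓
  M1 inverted output: output 0 ✓
  M2 stuck-at-0: output 0 ✓
  M2 stuck-at-1: output 1 ✗
  M2 inverted output: output 0 ✓
Consistent faults: {M0 stuck-at-1, M0 inverted output, M1 stuck-at-1, M1 inverted output, M2 stuck-at-0, M2 inverted output} — 6 in all.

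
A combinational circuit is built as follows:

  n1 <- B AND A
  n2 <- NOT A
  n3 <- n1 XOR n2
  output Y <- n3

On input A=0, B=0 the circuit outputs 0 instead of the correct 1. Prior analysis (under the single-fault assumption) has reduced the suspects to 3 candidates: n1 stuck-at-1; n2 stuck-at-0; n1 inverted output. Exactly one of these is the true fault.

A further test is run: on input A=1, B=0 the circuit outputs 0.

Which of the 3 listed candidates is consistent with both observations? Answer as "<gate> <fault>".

Evaluate each candidate on input A=1, B=0:
  n1 stuck-at-1: n1=1 [stuck-at-1], n2=0, n3=1 → 1 — eliminated
  n2 stuck-at-0: n1=0, n2=0 [stuck-at-0], n3=0 → 0 — matches
  n1 inverted output: n1=1 [inverted output], n2=0, n3=1 → 1 — eliminated
Only n2 stuck-at-0 reproduces the observed 0.

n2 stuck-at-0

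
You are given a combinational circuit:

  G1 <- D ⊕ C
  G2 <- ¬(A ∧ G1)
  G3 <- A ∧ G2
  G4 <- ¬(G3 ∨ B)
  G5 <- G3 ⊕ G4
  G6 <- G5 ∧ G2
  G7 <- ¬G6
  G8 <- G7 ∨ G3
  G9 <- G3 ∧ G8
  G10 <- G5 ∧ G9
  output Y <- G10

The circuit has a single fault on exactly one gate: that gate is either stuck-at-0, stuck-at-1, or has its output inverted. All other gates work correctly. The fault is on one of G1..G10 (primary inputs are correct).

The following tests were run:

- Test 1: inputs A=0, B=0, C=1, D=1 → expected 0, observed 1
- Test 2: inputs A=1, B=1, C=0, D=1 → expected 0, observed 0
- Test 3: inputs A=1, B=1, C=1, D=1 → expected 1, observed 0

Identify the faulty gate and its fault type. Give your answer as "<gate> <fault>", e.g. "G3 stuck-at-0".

Fault-free values for test 1 (A=0, B=0, C=1, D=1): G1=0, G2=1, G3=0, G4=1, G5=1, G6=1, G7=0, G8=0, G9=0, G10=0, giving Y=0. Observed 1.
Test 1: faults giving observed 1 are {G3 stuck-at-1, G3 inverted output, G9 stuck-at-1, G9 inverted output, G10 stuck-at-1, G10 inverted output}.
Test 2 (A=1, B=1, C=0, D=1): fault-free G1=1, G2=0, G3=0, G4=0, G5=0, G6=0, G7=1, G8=1, G9=0, G10=0 → 0; observed 0. Eliminates G3 stuck-at-1, G3 inverted output, G10 stuck-at-1, G10 inverted output.
Test 3 (A=1, B=1, C=1, D=1): fault-free G1=0, G2=1, G3=1, G4=0, G5=1, G6=1, G7=0, G8=1, G9=1, G10=1 → 1; observed 0. Eliminates G9 stuck-at-1.
Only G9 inverted output is consistent with every test.

G9 inverted output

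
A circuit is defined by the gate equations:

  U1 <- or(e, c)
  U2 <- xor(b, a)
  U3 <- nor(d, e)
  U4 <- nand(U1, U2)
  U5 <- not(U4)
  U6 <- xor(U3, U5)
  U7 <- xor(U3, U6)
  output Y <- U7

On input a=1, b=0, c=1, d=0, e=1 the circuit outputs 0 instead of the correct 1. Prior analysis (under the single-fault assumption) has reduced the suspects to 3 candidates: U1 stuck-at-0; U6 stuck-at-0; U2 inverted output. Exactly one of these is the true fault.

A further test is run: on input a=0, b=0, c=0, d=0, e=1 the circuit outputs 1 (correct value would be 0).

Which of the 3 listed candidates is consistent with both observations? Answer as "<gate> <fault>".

U2 inverted output

Evaluate each candidate on input a=0, b=0, c=0, d=0, e=1:
  U1 stuck-at-0: U1=0 [stuck-at-0], U2=0, U3=0, U4=1, U5=0, U6=0, U7=0 → 0 — eliminated
  U6 stuck-at-0: U1=1, U2=0, U3=0, U4=1, U5=0, U6=0 [stuck-at-0], U7=0 → 0 — eliminated
  U2 inverted output: U1=1, U2=1 [inverted output], U3=0, U4=0, U5=1, U6=1, U7=1 → 1 — matches
Only U2 inverted output reproduces the observed 1.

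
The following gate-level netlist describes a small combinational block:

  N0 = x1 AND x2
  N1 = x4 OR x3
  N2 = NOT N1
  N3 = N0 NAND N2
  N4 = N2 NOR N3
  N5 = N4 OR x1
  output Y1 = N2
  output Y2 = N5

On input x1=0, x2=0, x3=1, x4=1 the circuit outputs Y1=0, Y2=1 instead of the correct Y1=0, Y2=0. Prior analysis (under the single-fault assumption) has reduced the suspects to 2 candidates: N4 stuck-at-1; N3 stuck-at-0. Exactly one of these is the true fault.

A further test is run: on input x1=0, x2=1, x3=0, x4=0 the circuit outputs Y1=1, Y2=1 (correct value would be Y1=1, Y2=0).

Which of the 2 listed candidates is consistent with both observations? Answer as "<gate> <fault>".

Evaluate each candidate on input x1=0, x2=1, x3=0, x4=0:
  N4 stuck-at-1: N0=0, N1=0, N2=1, N3=1, N4=1 [stuck-at-1], N5=1 → Y1=1, Y2=1 — matches
  N3 stuck-at-0: N0=0, N1=0, N2=1, N3=0 [stuck-at-0], N4=0, N5=0 → Y1=1, Y2=0 — eliminated
Only N4 stuck-at-1 reproduces the observed Y1=1, Y2=1.

N4 stuck-at-1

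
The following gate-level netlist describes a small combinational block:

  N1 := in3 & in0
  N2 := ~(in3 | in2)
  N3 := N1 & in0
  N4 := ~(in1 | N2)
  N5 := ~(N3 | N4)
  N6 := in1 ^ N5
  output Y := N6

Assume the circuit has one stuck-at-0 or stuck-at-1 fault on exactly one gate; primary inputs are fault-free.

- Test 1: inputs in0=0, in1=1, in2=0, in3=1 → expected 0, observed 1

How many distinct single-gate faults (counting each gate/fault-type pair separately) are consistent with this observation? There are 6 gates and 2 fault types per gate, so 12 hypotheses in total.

4

Fault-free: N1=0, N2=0, N3=0, N4=0, N5=1, N6=0 → 0. Observed 1.
  N1 stuck-at-0: output 0 ✗
  N1 stuck-at-1: output 0 ✗
  N2 stuck-at-0: output 0 ✗
  N2 stuck-at-1: output 0 ✗
  N3 stuck-at-0: output 0 ✗
  N3 stuck-at-1: output 1 ✓
  N4 stuck-at-0: output 0 ✗
  N4 stuck-at-1: output 1 ✓
  N5 stuck-at-0: output 1 ✓
  N5 stuck-at-1: output 0 ✗
  N6 stuck-at-0: output 0 ✗
  N6 stuck-at-1: output 1 ✓
Consistent faults: {N3 stuck-at-1, N4 stuck-at-1, N5 stuck-at-0, N6 stuck-at-1} — 4 in all.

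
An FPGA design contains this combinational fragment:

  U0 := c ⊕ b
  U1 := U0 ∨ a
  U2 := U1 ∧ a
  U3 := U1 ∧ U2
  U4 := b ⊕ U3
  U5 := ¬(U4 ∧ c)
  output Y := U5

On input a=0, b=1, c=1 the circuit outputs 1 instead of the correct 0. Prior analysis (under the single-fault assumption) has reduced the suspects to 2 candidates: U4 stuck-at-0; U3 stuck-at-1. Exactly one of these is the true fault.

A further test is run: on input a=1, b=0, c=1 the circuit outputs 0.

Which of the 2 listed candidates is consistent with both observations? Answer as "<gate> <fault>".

U3 stuck-at-1

Evaluate each candidate on input a=1, b=0, c=1:
  U4 stuck-at-0: U0=1, U1=1, U2=1, U3=1, U4=0 [stuck-at-0], U5=1 → 1 — eliminated
  U3 stuck-at-1: U0=1, U1=1, U2=1, U3=1 [stuck-at-1], U4=1, U5=0 → 0 — matches
Only U3 stuck-at-1 reproduces the observed 0.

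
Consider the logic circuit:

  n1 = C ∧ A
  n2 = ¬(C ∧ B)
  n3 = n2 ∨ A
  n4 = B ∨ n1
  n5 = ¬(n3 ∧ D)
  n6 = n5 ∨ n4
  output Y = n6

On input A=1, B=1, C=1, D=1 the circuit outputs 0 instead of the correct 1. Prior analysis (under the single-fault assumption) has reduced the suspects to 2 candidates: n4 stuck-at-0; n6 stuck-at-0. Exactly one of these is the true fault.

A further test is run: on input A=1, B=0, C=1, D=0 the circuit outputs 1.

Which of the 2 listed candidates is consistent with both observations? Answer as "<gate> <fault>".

n4 stuck-at-0

Evaluate each candidate on input A=1, B=0, C=1, D=0:
  n4 stuck-at-0: n1=1, n2=1, n3=1, n4=0 [stuck-at-0], n5=1, n6=1 → 1 — matches
  n6 stuck-at-0: n1=1, n2=1, n3=1, n4=1, n5=1, n6=0 [stuck-at-0] → 0 — eliminated
Only n4 stuck-at-0 reproduces the observed 1.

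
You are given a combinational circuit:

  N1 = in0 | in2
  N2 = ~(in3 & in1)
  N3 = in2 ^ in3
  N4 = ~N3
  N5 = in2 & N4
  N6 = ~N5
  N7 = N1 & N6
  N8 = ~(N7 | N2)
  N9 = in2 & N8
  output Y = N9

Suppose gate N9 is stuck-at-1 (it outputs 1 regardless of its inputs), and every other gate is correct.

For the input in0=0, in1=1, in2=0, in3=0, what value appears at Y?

Propagate with N9 forced: N1=0, N2=1, N3=0, N4=1, N5=0, N6=1, N7=0, N8=0, N9=1 [stuck-at-1].
So Y = 1. (Without the fault it would be 0.)

1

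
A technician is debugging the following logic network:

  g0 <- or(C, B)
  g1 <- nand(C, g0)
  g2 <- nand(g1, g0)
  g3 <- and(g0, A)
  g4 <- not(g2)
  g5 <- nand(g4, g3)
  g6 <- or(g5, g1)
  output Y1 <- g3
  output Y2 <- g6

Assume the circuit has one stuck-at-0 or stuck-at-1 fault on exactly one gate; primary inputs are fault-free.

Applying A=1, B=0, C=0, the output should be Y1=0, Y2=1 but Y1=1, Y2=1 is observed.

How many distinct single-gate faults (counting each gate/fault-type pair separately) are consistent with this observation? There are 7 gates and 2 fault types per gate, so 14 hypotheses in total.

2

Fault-free: g0=0, g1=1, g2=1, g3=0, g4=0, g5=1, g6=1 → Y1=0, Y2=1. Observed Y1=1, Y2=1.
  g0 stuck-at-0: output Y1=0, Y2=1 ✗
  g0 stuck-at-1: output Y1=1, Y2=1 ✓
  g1 stuck-at-0: output Y1=0, Y2=1 ✗
  g1 stuck-at-1: output Y1=0, Y2=1 ✗
  g2 stuck-at-0: output Y1=0, Y2=1 ✗
  g2 stuck-at-1: output Y1=0, Y2=1 ✗
  g3 stuck-at-0: output Y1=0, Y2=1 ✗
  g3 stuck-at-1: output Y1=1, Y2=1 ✓
  g4 stuck-at-0: output Y1=0, Y2=1 ✗
  g4 stuck-at-1: output Y1=0, Y2=1 ✗
  g5 stuck-at-0: output Y1=0, Y2=1 ✗
  g5 stuck-at-1: output Y1=0, Y2=1 ✗
  g6 stuck-at-0: output Y1=0, Y2=0 ✗
  g6 stuck-at-1: output Y1=0, Y2=1 ✗
Consistent faults: {g0 stuck-at-1, g3 stuck-at-1} — 2 in all.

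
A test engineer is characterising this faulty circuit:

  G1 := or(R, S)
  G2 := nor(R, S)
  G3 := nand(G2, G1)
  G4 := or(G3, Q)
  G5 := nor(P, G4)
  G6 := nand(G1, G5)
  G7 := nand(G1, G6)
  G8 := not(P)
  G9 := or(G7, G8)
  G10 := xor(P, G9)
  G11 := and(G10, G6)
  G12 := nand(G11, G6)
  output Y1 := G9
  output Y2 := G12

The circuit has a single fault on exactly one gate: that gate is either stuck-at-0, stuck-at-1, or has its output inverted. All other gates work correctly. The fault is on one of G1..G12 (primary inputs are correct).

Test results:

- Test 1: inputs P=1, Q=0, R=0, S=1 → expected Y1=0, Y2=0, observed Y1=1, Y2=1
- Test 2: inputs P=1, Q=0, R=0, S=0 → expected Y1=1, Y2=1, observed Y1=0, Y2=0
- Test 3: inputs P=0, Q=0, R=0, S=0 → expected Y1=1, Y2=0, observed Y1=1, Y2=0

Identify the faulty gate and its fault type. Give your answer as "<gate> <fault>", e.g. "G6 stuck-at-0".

G7 inverted output

Fault-free values for test 1 (P=1, Q=0, R=0, S=1): G1=1, G2=0, G3=1, G4=1, G5=0, G6=1, G7=0, G8=0, G9=0, G10=1, G11=1, G12=0, giving Y1=0, Y2=0. Observed Y1=1, Y2=1.
Test 1: faults giving observed Y1=1, Y2=1 are {G1 stuck-at-0, G1 inverted output, G5 stuck-at-1, G5 inverted output, G6 stuck-at-0, G6 inverted output, G7 stuck-at-1, G7 inverted output, G8 stuck-at-1, G8 inverted output, G9 stuck-at-1, G9 inverted output}.
Test 2 (P=1, Q=0, R=0, S=0): fault-free G1=0, G2=1, G3=1, G4=1, G5=0, G6=1, G7=1, G8=0, G9=1, G10=0, G11=0, G12=1 → Y1=1, Y2=1; observed Y1=0, Y2=0. Eliminates G1 stuck-at-0, G5 stuck-at-1, G5 inverted output, G6 stuck-at-0, G6 inverted output, G7 stuck-at-1, G8 stuck-at-1, G8 inverted output, G9 stuck-at-1.
Test 3 (P=0, Q=0, R=0, S=0): fault-free G1=0, G2=1, G3=1, G4=1, G5=0, G6=1, G7=1, G8=1, G9=1, G10=1, G11=1, G12=0 → Y1=1, Y2=0; observed Y1=1, Y2=0. Eliminates G1 inverted output, G9 inverted output.
Only G7 inverted output is consistent with every test.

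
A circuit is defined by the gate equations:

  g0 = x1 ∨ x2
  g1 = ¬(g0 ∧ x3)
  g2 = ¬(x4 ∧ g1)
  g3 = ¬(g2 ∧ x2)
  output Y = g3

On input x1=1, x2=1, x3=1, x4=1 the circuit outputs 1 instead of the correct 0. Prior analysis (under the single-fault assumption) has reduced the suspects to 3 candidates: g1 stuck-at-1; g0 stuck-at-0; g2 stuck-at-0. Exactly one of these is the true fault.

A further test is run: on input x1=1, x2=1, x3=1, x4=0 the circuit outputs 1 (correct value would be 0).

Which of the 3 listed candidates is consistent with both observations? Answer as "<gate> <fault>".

g2 stuck-at-0

Evaluate each candidate on input x1=1, x2=1, x3=1, x4=0:
  g1 stuck-at-1: g0=1, g1=1 [stuck-at-1], g2=1, g3=0 → 0 — eliminated
  g0 stuck-at-0: g0=0 [stuck-at-0], g1=1, g2=1, g3=0 → 0 — eliminated
  g2 stuck-at-0: g0=1, g1=0, g2=0 [stuck-at-0], g3=1 → 1 — matches
Only g2 stuck-at-0 reproduces the observed 1.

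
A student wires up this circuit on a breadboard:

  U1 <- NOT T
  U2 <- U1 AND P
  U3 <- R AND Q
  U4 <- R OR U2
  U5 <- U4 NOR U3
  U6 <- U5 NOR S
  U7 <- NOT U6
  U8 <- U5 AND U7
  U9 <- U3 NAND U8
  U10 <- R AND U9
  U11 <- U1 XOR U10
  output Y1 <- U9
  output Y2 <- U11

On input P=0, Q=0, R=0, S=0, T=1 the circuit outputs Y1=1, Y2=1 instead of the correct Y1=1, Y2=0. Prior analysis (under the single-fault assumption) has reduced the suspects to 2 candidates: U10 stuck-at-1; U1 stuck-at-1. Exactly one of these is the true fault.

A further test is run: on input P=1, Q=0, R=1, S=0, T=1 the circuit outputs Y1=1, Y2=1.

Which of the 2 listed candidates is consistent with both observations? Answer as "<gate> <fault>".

U10 stuck-at-1

Evaluate each candidate on input P=1, Q=0, R=1, S=0, T=1:
  U10 stuck-at-1: U1=0, U2=0, U3=0, U4=1, U5=0, U6=1, U7=0, U8=0, U9=1, U10=1 [stuck-at-1], U11=1 → Y1=1, Y2=1 — matches
  U1 stuck-at-1: U1=1 [stuck-at-1], U2=1, U3=0, U4=1, U5=0, U6=1, U7=0, U8=0, U9=1, U10=1, U11=0 → Y1=1, Y2=0 — eliminated
Only U10 stuck-at-1 reproduces the observed Y1=1, Y2=1.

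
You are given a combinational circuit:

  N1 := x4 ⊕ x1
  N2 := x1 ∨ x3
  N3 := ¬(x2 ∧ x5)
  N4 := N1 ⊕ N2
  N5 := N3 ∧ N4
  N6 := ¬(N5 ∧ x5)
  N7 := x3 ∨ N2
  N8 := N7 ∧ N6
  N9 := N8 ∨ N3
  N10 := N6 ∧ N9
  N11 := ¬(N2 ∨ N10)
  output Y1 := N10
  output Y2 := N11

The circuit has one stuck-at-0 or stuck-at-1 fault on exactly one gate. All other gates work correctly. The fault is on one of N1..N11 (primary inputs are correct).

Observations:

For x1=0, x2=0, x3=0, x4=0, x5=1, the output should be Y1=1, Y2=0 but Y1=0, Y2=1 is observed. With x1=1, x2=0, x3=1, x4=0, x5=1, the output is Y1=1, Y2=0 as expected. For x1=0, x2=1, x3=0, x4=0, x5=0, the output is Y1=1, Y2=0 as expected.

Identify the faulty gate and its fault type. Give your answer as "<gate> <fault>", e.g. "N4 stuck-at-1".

N1 stuck-at-1

Fault-free values for test 1 (x1=0, x2=0, x3=0, x4=0, x5=1): N1=0, N2=0, N3=1, N4=0, N5=0, N6=1, N7=0, N8=0, N9=1, N10=1, N11=0, giving Y1=1, Y2=0. Observed Y1=0, Y2=1.
Test 1: faults giving observed Y1=0, Y2=1 are {N1 stuck-at-1, N3 stuck-at-0, N4 stuck-at-1, N5 stuck-at-1, N6 stuck-at-0, N9 stuck-at-0, N10 stuck-at-0}.
Test 2 (x1=1, x2=0, x3=1, x4=0, x5=1): fault-free N1=1, N2=1, N3=1, N4=0, N5=0, N6=1, N7=1, N8=1, N9=1, N10=1, N11=0 → Y1=1, Y2=0; observed Y1=1, Y2=0. Eliminates N4 stuck-at-1, N5 stuck-at-1, N6 stuck-at-0, N9 stuck-at-0, N10 stuck-at-0.
Test 3 (x1=0, x2=1, x3=0, x4=0, x5=0): fault-free N1=0, N2=0, N3=1, N4=0, N5=0, N6=1, N7=0, N8=0, N9=1, N10=1, N11=0 → Y1=1, Y2=0; observed Y1=1, Y2=0. Eliminates N3 stuck-at-0.
Only N1 stuck-at-1 is consistent with every test.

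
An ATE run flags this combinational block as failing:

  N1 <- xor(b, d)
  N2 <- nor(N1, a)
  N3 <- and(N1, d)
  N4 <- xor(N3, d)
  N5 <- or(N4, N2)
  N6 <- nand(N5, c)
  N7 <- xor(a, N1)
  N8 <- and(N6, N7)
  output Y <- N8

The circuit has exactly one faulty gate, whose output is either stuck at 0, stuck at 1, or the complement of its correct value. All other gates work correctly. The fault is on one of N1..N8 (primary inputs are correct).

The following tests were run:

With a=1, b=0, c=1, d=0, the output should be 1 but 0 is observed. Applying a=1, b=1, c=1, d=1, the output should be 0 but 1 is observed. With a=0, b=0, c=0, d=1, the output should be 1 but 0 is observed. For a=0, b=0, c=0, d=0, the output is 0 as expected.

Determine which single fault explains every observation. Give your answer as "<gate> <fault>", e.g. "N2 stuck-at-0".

Fault-free values for test 1 (a=1, b=0, c=1, d=0): N1=0, N2=0, N3=0, N4=0, N5=0, N6=1, N7=1, N8=1, giving Y=1. Observed 0.
Test 1: faults giving observed 0 are {N1 stuck-at-1, N1 inverted output, N2 stuck-at-1, N2 inverted output, N3 stuck-at-1, N3 inverted output, N4 stuck-at-1, N4 inverted output, N5 stuck-at-1, N5 inverted output, N6 stuck-at-0, N6 inverted output, N7 stuck-at-0, N7 inverted output, N8 stuck-at-0, N8 inverted output}.
Test 2 (a=1, b=1, c=1, d=1): fault-free N1=0, N2=0, N3=0, N4=1, N5=1, N6=0, N7=1, N8=0 → 0; observed 1. Eliminates N1 stuck-at-1, N1 inverted output, N2 stuck-at-1, N2 inverted output, N4 stuck-at-1, N5 stuck-at-1, N6 stuck-at-0, N7 stuck-at-0, N7 inverted output, N8 stuck-at-0.
Test 3 (a=0, b=0, c=0, d=1): fault-free N1=1, N2=0, N3=1, N4=0, N5=0, N6=1, N7=1, N8=1 → 1; observed 0. Eliminates N3 stuck-at-1, N3 inverted output, N4 inverted output, N5 inverted output.
Test 4 (a=0, b=0, c=0, d=0): fault-free N1=0, N2=1, N3=0, N4=0, N5=1, N6=1, N7=0, N8=0 → 0; observed 0. Eliminates N8 inverted output.
Only N6 inverted output is consistent with every test.

N6 inverted output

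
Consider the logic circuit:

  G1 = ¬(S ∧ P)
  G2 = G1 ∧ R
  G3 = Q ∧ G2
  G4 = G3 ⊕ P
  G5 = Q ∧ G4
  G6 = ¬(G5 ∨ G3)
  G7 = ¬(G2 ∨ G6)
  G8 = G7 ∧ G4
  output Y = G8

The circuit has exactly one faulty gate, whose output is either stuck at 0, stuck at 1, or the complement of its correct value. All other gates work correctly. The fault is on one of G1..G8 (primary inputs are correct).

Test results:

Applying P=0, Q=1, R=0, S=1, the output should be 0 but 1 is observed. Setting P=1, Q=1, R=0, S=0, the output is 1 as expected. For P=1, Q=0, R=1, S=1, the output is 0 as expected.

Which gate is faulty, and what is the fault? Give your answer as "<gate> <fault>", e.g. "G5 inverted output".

G4 stuck-at-1

Fault-free values for test 1 (P=0, Q=1, R=0, S=1): G1=1, G2=0, G3=0, G4=0, G5=0, G6=1, G7=0, G8=0, giving Y=0. Observed 1.
Test 1: faults giving observed 1 are {G3 stuck-at-1, G3 inverted output, G4 stuck-at-1, G4 inverted output, G8 stuck-at-1, G8 inverted output}.
Test 2 (P=1, Q=1, R=0, S=0): fault-free G1=1, G2=0, G3=0, G4=1, G5=1, G6=0, G7=1, G8=1 → 1; observed 1. Eliminates G3 stuck-at-1, G3 inverted output, G4 inverted output, G8 inverted output.
Test 3 (P=1, Q=0, R=1, S=1): fault-free G1=0, G2=0, G3=0, G4=1, G5=0, G6=1, G7=0, G8=0 → 0; observed 0. Eliminates G8 stuck-at-1.
Only G4 stuck-at-1 is consistent with every test.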